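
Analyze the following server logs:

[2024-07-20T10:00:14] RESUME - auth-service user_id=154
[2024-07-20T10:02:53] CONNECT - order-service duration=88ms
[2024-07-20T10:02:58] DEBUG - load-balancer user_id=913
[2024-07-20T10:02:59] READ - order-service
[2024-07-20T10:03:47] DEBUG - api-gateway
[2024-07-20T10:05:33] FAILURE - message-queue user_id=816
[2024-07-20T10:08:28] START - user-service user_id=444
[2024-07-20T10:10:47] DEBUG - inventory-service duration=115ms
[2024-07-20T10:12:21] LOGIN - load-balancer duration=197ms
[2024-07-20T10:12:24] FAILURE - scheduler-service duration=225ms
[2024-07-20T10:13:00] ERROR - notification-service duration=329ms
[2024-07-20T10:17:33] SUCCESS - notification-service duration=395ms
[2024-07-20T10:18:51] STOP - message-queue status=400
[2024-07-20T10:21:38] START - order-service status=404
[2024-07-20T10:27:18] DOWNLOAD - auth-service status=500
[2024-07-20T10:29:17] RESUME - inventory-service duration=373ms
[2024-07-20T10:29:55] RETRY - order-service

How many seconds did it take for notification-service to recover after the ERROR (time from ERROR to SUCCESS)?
273

To calculate recovery time:

1. Find ERROR event for notification-service: 2024-07-20T10:13:00
2. Find next SUCCESS event for notification-service: 2024-07-20T10:17:33
3. Recovery time: 2024-07-20T10:17:33 - 2024-07-20T10:13:00 = 273 seconds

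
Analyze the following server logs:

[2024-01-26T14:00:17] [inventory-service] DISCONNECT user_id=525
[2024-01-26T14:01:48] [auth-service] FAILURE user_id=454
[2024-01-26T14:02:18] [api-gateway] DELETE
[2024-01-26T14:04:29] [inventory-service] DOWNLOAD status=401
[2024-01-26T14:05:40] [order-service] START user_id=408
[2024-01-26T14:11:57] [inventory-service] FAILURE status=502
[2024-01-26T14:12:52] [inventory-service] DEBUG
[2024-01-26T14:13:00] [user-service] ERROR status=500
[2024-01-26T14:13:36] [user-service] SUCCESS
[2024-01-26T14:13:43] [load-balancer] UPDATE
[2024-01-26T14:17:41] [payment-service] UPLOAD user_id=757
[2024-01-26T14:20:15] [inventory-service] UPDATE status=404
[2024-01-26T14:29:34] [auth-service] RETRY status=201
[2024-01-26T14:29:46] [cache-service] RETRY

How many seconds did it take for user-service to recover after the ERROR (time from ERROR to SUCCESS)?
36

To calculate recovery time:

1. Find ERROR event for user-service: 2024-01-26T14:13:00
2. Find next SUCCESS event for user-service: 2024-01-26T14:13:36
3. Recovery time: 2024-01-26T14:13:36 - 2024-01-26T14:13:00 = 36 seconds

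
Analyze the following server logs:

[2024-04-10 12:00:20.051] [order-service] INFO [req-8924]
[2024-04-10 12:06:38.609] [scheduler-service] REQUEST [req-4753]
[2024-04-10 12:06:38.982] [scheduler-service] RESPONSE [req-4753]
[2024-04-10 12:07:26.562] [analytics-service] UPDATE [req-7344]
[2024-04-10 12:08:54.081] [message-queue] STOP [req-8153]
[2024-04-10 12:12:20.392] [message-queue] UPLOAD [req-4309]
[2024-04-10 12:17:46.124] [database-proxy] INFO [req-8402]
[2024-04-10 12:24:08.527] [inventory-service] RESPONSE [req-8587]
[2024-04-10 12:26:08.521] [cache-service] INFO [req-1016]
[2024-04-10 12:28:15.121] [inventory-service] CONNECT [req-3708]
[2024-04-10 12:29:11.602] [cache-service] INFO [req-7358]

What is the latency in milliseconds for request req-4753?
373

To calculate latency:

1. Find REQUEST with id req-4753: 2024-04-10 12:06:38.609
2. Find RESPONSE with id req-4753: 2024-04-10 12:06:38.982
3. Latency: 2024-04-10 12:06:38.982 - 2024-04-10 12:06:38.609 = 373ms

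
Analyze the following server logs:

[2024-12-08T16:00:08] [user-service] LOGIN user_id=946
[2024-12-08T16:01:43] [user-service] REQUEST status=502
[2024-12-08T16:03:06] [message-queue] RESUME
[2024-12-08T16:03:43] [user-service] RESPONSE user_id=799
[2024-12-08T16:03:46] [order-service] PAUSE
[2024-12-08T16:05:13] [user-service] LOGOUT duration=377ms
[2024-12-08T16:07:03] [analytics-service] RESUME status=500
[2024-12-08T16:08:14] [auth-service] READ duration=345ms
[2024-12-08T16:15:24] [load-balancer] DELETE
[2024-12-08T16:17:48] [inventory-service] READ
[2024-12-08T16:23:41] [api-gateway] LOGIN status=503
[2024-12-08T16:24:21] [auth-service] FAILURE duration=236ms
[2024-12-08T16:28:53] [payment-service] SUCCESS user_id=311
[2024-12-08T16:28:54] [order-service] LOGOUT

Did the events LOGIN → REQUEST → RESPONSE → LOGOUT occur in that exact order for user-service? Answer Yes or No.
Yes

To verify sequence order:

1. Find all events in sequence LOGIN → REQUEST → RESPONSE → LOGOUT for user-service
2. Extract their timestamps
3. Check if timestamps are in ascending order
4. Result: Yes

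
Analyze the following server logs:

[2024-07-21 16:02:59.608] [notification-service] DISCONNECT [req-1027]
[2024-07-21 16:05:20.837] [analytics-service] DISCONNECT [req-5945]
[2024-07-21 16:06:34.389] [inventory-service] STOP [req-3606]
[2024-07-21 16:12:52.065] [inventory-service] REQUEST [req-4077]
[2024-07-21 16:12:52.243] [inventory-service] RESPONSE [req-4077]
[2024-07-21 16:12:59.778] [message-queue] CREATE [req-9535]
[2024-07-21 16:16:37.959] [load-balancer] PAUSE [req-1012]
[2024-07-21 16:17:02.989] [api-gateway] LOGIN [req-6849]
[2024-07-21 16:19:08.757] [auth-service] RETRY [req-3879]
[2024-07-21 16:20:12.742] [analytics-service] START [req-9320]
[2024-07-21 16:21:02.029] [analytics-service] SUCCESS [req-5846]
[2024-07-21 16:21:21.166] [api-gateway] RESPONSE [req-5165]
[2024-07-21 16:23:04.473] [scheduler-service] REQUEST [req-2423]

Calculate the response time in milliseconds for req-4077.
178

To calculate latency:

1. Find REQUEST with id req-4077: 2024-07-21 16:12:52.065
2. Find RESPONSE with id req-4077: 2024-07-21 16:12:52.243
3. Latency: 2024-07-21 16:12:52.243 - 2024-07-21 16:12:52.065 = 178ms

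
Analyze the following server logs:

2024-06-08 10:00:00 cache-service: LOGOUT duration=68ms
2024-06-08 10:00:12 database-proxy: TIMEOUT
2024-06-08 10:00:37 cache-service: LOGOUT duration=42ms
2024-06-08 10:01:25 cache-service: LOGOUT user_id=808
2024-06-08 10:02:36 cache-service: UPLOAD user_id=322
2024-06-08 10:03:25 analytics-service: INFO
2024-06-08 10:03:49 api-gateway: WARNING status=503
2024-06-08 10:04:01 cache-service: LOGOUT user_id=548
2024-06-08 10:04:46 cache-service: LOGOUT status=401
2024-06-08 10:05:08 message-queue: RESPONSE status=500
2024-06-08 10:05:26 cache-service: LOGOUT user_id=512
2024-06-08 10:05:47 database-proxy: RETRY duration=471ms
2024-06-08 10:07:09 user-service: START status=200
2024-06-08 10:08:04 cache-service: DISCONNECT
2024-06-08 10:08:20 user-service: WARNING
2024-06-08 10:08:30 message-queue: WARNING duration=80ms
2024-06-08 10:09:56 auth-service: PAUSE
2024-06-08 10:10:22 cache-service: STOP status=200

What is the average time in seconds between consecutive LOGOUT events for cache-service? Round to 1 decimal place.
65.2

To calculate average interval:

1. Find all LOGOUT events for cache-service in order
2. Calculate time gaps between consecutive events
3. Compute mean of gaps: 326 / 5 = 65.2 seconds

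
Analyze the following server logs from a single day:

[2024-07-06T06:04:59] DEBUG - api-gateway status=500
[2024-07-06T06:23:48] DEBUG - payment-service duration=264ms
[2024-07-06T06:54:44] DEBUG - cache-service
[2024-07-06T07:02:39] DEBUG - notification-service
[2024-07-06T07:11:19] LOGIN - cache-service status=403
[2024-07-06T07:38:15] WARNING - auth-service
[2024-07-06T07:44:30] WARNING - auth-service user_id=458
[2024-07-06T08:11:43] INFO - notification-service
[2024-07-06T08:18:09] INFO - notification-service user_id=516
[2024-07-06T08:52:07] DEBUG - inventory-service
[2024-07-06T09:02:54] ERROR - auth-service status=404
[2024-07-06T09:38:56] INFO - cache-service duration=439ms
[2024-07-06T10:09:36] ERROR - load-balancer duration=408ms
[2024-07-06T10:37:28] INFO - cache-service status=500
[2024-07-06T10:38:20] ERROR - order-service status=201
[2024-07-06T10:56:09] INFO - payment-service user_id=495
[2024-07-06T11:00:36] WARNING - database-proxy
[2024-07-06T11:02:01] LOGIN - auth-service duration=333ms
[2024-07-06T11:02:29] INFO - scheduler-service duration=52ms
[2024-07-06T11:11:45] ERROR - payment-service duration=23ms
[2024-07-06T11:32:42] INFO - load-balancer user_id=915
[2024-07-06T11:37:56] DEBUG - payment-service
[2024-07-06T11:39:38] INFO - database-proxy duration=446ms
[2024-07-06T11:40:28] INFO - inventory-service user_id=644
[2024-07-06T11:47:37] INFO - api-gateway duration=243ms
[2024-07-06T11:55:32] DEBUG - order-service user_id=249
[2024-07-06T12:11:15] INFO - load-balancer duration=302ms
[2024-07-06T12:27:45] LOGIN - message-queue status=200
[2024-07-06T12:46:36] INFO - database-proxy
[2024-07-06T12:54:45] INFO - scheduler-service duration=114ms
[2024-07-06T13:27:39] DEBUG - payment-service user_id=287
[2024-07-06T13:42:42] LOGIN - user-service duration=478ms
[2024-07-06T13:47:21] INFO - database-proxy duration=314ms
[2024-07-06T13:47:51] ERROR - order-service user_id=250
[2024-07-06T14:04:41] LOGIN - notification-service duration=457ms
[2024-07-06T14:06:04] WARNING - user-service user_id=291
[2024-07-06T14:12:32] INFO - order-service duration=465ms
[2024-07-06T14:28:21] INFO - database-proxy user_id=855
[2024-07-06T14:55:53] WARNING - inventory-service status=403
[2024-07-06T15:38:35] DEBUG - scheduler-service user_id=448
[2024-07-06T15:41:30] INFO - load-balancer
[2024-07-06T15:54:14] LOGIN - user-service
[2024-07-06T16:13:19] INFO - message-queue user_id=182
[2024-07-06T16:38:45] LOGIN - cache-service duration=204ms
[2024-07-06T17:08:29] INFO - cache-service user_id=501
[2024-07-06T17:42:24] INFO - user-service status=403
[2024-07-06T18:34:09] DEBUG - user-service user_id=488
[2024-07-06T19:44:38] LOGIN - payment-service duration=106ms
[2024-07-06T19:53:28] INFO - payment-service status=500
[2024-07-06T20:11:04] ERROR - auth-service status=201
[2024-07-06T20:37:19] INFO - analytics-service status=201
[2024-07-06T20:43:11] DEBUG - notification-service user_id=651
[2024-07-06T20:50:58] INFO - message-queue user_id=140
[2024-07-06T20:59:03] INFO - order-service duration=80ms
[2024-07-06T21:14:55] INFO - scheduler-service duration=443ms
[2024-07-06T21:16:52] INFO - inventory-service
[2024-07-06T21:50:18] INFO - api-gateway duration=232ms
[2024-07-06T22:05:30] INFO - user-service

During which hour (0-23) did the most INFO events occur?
11

To find the peak hour:

1. Group all INFO events by hour
2. Count events in each hour
3. Find hour with maximum count
4. Peak hour: 11 (with 5 events)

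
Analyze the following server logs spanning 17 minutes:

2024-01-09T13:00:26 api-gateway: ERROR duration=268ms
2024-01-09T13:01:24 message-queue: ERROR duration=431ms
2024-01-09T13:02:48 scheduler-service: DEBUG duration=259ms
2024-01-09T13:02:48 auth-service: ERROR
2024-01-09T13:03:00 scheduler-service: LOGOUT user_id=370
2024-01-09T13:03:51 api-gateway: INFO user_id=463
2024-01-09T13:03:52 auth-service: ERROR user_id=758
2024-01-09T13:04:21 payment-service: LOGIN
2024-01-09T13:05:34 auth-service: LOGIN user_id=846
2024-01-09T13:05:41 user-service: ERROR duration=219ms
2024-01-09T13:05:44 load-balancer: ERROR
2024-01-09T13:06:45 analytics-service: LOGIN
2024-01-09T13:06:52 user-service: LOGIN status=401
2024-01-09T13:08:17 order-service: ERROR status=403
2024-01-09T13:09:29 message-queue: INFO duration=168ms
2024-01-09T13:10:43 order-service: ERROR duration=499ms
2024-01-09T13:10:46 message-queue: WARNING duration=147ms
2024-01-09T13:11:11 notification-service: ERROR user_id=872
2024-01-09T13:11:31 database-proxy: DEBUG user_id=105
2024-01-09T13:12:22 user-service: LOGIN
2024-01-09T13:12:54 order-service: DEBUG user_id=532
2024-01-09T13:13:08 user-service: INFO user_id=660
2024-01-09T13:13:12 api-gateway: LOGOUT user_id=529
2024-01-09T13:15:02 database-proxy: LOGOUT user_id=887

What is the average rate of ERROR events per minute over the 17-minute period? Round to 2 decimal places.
0.53

To calculate the rate:

1. Count total ERROR events: 9
2. Total time period: 17 minutes
3. Rate = 9 / 17 = 0.53 events per minute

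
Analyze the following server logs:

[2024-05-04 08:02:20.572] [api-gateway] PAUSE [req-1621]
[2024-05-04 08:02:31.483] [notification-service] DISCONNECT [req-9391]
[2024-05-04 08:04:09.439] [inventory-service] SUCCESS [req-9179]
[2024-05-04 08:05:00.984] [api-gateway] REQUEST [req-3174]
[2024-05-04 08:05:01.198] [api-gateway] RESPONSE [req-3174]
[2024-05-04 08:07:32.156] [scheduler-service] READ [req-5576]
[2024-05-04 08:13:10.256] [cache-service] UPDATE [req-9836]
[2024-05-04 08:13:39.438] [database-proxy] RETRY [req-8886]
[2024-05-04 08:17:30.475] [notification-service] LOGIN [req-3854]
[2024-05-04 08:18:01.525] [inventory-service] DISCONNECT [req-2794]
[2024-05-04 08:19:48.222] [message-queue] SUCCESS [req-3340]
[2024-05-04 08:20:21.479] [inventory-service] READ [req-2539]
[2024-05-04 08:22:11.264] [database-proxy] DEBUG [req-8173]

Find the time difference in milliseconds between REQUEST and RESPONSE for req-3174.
214

To calculate latency:

1. Find REQUEST with id req-3174: 2024-05-04 08:05:00.984
2. Find RESPONSE with id req-3174: 2024-05-04 08:05:01.198
3. Latency: 2024-05-04 08:05:01.198 - 2024-05-04 08:05:00.984 = 214ms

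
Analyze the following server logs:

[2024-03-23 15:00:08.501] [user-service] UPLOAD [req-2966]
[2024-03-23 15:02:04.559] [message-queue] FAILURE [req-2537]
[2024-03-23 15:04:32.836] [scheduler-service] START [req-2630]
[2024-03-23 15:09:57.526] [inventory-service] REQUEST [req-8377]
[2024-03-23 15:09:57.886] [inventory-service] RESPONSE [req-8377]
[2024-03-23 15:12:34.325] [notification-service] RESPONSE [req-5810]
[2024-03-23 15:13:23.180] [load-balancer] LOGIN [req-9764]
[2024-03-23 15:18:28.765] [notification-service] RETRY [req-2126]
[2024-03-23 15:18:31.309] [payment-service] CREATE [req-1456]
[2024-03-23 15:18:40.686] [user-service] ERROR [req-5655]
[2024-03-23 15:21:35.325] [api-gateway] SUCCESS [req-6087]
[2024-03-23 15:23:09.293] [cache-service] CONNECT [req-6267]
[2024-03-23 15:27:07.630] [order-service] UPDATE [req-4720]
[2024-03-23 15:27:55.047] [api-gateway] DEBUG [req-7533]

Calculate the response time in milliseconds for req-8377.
360

To calculate latency:

1. Find REQUEST with id req-8377: 2024-03-23 15:09:57.526
2. Find RESPONSE with id req-8377: 2024-03-23 15:09:57.886
3. Latency: 2024-03-23 15:09:57.886 - 2024-03-23 15:09:57.526 = 360ms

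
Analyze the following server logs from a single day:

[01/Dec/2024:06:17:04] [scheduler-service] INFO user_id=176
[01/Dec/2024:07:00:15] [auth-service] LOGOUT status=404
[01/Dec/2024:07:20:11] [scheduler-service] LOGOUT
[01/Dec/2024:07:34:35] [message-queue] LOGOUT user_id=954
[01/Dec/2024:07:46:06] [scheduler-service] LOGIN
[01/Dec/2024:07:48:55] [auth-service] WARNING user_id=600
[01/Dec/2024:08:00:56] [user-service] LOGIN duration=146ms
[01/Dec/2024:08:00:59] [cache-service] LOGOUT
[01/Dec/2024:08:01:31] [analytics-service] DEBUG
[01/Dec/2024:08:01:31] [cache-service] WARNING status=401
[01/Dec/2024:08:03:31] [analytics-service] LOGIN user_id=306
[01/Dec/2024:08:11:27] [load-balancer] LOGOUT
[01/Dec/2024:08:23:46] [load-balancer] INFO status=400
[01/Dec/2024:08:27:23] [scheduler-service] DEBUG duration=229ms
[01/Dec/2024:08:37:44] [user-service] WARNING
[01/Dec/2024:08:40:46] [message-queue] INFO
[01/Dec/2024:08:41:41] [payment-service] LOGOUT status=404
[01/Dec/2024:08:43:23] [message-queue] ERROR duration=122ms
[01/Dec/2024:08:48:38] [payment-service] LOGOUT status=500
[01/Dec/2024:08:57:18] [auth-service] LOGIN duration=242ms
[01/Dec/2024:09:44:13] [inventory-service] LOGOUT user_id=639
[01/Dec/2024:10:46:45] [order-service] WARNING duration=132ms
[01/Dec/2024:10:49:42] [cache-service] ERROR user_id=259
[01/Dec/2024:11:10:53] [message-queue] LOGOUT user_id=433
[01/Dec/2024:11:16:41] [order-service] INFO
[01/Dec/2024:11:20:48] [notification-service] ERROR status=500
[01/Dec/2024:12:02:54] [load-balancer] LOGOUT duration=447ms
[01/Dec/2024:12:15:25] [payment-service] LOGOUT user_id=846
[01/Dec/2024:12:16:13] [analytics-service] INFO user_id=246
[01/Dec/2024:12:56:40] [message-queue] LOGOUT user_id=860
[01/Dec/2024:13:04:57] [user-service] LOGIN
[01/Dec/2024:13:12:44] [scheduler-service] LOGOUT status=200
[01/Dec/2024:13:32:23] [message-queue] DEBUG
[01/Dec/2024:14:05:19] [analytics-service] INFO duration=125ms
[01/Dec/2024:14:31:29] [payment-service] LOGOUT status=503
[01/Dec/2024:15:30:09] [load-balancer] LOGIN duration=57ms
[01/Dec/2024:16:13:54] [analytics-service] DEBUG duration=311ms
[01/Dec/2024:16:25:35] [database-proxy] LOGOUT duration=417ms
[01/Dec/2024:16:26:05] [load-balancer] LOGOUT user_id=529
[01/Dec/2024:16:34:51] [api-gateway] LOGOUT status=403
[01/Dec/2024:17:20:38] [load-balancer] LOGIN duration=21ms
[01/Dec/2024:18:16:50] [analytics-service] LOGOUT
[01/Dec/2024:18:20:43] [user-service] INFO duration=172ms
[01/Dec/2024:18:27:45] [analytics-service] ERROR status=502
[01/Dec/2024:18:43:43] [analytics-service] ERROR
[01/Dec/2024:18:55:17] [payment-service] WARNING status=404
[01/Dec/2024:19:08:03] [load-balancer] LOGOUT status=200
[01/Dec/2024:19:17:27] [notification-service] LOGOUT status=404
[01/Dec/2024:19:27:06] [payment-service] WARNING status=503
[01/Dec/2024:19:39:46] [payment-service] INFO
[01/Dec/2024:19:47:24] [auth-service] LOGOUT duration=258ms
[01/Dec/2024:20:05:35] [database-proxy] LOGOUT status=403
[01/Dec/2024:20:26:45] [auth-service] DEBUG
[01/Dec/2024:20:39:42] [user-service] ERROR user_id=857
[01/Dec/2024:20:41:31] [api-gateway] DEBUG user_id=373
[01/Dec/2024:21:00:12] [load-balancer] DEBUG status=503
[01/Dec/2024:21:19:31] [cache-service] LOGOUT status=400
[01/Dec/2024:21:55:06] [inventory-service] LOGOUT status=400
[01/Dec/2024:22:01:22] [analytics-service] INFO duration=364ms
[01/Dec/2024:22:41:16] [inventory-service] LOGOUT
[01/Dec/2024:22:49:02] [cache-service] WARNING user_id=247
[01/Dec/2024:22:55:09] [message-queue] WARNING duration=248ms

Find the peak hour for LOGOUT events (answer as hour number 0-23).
8

To find the peak hour:

1. Group all LOGOUT events by hour
2. Count events in each hour
3. Find hour with maximum count
4. Peak hour: 8 (with 4 events)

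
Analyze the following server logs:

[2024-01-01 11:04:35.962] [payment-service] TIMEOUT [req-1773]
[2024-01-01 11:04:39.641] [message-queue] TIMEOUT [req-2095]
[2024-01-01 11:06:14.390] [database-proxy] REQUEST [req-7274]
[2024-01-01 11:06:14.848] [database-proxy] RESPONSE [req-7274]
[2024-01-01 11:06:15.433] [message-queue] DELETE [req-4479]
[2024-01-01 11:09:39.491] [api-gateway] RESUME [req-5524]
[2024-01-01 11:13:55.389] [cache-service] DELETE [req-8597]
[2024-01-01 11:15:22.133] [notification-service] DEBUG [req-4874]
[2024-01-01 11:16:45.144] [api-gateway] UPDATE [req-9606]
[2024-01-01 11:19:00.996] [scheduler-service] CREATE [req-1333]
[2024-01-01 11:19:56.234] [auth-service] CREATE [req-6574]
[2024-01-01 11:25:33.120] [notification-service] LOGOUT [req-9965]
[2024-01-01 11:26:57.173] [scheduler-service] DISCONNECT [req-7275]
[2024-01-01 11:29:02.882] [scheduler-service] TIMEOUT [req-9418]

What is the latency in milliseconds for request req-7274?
458

To calculate latency:

1. Find REQUEST with id req-7274: 2024-01-01 11:06:14.390
2. Find RESPONSE with id req-7274: 2024-01-01 11:06:14.848
3. Latency: 2024-01-01 11:06:14.848 - 2024-01-01 11:06:14.390 = 458ms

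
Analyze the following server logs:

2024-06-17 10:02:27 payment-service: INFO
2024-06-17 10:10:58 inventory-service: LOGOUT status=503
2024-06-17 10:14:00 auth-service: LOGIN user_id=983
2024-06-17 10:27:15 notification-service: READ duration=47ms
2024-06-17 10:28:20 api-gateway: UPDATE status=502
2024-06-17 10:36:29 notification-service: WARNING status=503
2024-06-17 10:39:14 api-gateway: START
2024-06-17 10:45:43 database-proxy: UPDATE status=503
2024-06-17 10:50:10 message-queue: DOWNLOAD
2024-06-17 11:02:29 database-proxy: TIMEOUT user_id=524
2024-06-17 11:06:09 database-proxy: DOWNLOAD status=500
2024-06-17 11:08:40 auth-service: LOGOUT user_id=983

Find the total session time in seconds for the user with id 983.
3280

To calculate session duration:

1. Find LOGIN event for user_id=983: 2024-06-17 10:14:00
2. Find LOGOUT event for user_id=983: 2024-06-17 11:08:40
3. Session duration: 2024-06-17 11:08:40 - 2024-06-17 10:14:00 = 3280 seconds (54 minutes)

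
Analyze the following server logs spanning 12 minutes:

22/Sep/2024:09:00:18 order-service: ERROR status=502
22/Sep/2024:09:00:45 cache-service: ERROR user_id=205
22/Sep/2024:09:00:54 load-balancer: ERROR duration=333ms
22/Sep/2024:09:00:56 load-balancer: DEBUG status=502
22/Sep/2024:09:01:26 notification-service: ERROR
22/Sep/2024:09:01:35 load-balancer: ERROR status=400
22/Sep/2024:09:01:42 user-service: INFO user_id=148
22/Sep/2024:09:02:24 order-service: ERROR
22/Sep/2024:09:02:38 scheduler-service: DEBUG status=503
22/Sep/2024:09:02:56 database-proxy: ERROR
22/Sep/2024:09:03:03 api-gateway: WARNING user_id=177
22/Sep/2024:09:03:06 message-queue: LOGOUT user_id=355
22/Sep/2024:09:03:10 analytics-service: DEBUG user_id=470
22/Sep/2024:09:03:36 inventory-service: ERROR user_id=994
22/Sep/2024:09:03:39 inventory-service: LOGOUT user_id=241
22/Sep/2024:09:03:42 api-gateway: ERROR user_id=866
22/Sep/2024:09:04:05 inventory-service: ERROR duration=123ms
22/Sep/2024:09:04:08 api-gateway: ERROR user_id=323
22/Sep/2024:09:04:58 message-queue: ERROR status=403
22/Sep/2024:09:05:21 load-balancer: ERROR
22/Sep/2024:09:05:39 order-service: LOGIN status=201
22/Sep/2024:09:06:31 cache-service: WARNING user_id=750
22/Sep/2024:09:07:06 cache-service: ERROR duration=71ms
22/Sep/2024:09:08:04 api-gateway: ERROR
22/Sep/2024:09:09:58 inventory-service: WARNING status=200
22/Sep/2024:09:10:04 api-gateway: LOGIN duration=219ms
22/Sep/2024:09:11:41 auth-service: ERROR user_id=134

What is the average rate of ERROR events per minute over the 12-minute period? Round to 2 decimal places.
1.33

To calculate the rate:

1. Count total ERROR events: 16
2. Total time period: 12 minutes
3. Rate = 16 / 12 = 1.33 events per minute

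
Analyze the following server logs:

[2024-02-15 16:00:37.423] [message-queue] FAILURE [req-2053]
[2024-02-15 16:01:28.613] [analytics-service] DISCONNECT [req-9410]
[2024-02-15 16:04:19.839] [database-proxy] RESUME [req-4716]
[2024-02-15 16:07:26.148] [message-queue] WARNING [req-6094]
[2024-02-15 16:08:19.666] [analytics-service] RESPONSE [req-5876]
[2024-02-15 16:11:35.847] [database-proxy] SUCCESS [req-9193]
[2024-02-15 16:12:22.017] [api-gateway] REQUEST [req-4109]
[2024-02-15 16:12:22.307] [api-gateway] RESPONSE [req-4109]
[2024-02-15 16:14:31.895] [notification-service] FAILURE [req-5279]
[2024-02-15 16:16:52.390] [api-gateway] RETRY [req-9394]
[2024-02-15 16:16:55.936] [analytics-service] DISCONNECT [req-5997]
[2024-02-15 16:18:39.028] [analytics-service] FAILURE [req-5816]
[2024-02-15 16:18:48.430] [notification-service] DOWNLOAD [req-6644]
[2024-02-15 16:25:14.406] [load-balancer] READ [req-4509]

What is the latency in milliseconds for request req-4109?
290

To calculate latency:

1. Find REQUEST with id req-4109: 2024-02-15 16:12:22.017
2. Find RESPONSE with id req-4109: 2024-02-15 16:12:22.307
3. Latency: 2024-02-15 16:12:22.307 - 2024-02-15 16:12:22.017 = 290ms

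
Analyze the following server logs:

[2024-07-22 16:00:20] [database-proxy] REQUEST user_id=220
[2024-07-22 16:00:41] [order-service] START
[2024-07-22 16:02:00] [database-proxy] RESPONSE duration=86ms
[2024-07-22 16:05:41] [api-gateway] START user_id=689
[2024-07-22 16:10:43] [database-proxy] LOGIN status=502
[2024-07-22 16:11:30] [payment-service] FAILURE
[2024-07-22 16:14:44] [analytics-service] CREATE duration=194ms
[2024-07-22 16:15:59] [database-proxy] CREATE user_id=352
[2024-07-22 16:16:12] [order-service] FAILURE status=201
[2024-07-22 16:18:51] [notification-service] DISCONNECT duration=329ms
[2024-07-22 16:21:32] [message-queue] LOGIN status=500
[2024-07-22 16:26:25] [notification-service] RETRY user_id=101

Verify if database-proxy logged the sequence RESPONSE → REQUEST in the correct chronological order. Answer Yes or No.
No

To verify sequence order:

1. Find all events in sequence RESPONSE → REQUEST for database-proxy
2. Extract their timestamps
3. Check if timestamps are in ascending order
4. Result: No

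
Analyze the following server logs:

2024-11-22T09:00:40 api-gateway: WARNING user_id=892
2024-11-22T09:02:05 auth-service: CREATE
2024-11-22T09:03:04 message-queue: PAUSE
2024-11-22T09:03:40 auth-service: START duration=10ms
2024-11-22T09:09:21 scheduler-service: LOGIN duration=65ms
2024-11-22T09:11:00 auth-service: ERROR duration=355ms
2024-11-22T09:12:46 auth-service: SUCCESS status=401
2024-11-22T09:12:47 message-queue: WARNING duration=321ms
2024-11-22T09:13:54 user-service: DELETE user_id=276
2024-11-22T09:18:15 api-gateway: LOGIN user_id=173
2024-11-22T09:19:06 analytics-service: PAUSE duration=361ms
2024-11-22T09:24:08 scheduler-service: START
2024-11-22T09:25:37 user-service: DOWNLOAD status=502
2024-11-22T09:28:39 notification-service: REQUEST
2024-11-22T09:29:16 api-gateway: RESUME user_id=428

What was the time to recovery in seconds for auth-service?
106

To calculate recovery time:

1. Find ERROR event for auth-service: 2024-11-22T09:11:00
2. Find next SUCCESS event for auth-service: 2024-11-22T09:12:46
3. Recovery time: 2024-11-22T09:12:46 - 2024-11-22T09:11:00 = 106 seconds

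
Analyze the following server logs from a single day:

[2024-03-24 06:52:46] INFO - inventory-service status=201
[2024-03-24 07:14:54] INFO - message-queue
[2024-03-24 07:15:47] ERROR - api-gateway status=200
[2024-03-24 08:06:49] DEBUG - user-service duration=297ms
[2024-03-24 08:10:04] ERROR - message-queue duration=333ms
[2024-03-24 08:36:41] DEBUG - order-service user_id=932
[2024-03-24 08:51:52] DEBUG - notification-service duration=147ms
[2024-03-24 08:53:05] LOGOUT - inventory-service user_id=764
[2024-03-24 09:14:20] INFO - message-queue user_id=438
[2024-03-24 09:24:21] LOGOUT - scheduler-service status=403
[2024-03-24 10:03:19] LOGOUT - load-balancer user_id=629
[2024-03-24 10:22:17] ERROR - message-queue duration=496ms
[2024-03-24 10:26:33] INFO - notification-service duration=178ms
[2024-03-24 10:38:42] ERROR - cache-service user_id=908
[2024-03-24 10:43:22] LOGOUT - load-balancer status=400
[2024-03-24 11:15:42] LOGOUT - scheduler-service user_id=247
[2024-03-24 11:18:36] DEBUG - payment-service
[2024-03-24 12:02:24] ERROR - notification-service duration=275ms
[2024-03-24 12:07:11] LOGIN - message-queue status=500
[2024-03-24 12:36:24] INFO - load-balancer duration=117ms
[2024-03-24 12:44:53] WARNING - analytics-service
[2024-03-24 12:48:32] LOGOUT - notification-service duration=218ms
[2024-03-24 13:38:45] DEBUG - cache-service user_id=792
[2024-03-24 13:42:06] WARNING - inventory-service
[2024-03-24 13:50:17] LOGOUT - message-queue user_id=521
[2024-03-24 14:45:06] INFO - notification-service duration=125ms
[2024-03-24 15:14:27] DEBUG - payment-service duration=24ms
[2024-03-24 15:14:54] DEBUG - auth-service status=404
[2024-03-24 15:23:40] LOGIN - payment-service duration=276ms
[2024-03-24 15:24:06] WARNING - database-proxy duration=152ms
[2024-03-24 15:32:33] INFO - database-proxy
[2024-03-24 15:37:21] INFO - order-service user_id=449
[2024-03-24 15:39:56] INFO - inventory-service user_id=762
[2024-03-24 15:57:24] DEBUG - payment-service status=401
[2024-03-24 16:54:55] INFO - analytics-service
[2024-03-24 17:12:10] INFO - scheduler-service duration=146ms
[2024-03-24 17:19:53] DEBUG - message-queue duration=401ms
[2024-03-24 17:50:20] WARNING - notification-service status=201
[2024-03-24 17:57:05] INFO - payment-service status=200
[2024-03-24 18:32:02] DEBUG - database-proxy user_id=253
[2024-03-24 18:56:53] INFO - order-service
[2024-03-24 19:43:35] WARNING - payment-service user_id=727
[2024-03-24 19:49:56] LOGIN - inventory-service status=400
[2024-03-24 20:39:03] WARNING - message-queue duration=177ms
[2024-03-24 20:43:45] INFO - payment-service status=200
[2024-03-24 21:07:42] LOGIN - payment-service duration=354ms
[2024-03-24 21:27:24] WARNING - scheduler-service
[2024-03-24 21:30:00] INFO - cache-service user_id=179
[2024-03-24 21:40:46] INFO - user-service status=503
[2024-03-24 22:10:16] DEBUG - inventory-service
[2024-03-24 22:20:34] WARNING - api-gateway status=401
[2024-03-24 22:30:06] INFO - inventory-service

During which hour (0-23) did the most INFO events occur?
15

To find the peak hour:

1. Group all INFO events by hour
2. Count events in each hour
3. Find hour with maximum count
4. Peak hour: 15 (with 3 events)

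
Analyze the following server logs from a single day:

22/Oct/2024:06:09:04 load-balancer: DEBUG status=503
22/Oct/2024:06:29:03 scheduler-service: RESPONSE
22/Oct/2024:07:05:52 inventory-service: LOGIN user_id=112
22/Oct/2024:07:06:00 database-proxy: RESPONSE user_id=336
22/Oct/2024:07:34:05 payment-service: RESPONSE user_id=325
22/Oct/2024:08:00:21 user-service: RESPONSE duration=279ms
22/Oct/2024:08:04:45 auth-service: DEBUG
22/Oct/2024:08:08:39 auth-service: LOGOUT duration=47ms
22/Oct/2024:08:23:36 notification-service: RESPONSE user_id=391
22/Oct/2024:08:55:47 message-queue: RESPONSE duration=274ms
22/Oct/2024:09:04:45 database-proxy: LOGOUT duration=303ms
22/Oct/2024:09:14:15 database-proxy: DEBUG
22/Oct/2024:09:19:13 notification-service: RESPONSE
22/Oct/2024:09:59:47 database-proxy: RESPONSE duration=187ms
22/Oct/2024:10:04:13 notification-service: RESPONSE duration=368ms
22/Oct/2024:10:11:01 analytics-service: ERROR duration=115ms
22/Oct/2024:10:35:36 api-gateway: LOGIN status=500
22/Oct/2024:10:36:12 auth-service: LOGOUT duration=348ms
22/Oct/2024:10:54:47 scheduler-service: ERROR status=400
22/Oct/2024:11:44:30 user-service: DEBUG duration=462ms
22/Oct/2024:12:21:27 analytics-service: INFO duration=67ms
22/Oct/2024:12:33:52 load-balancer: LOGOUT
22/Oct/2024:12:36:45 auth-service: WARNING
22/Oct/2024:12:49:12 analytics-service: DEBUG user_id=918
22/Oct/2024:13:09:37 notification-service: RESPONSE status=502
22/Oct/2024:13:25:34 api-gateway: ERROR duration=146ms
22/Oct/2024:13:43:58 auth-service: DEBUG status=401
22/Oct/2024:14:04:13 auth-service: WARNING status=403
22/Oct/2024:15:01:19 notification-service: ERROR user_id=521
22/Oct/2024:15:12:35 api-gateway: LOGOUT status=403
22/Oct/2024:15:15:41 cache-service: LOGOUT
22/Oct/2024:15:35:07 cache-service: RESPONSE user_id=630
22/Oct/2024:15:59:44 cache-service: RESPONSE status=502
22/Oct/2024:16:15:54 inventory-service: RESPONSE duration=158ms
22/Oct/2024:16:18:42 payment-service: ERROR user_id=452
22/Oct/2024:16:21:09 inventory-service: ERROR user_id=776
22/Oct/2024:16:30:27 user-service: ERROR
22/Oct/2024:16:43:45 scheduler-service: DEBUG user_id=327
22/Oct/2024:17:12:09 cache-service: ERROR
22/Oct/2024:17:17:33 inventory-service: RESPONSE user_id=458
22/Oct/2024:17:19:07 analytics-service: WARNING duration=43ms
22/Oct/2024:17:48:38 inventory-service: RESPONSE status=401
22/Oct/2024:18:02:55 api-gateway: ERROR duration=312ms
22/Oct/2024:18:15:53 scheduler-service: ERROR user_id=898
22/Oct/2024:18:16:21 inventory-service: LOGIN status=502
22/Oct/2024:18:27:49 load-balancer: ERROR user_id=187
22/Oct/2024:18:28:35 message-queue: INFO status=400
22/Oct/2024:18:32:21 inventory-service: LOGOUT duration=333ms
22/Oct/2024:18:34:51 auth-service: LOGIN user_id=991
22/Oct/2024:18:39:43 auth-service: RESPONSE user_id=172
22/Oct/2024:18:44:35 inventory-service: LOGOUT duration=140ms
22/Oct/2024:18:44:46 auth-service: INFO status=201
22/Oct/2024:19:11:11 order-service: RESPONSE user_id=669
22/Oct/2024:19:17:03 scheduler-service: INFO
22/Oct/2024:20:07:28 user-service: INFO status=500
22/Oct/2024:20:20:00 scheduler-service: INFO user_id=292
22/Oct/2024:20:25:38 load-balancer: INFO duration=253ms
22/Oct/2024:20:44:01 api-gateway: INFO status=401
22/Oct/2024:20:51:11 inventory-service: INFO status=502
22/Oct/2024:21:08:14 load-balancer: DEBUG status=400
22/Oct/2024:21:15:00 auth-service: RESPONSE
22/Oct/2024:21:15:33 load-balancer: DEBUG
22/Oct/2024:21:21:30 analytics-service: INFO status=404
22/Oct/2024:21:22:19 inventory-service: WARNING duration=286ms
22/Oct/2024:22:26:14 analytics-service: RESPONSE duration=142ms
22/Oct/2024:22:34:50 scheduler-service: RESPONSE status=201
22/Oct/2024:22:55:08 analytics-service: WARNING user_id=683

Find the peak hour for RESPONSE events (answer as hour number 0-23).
8

To find the peak hour:

1. Group all RESPONSE events by hour
2. Count events in each hour
3. Find hour with maximum count
4. Peak hour: 8 (with 3 events)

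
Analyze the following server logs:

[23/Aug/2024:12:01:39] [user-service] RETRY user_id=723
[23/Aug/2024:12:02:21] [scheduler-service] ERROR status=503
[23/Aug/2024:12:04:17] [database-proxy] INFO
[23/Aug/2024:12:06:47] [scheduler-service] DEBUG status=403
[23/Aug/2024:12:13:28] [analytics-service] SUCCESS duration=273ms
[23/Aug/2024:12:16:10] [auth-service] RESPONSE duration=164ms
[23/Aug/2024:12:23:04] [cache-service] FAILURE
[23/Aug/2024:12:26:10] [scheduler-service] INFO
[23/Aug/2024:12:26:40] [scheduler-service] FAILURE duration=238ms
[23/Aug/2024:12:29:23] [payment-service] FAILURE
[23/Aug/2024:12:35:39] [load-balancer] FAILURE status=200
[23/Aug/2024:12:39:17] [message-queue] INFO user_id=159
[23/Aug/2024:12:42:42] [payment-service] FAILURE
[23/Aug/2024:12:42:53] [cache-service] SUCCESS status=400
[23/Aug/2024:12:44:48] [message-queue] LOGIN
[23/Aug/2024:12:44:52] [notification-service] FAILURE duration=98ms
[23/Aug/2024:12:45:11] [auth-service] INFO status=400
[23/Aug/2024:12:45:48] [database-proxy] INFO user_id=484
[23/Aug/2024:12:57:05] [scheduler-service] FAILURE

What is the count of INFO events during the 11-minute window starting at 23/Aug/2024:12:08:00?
0

To count events in the time window:

1. Window boundaries: 23/Aug/2024:12:08:00 to 23/Aug/2024:12:19:00
2. Filter for INFO events within this window
3. Count matching events: 0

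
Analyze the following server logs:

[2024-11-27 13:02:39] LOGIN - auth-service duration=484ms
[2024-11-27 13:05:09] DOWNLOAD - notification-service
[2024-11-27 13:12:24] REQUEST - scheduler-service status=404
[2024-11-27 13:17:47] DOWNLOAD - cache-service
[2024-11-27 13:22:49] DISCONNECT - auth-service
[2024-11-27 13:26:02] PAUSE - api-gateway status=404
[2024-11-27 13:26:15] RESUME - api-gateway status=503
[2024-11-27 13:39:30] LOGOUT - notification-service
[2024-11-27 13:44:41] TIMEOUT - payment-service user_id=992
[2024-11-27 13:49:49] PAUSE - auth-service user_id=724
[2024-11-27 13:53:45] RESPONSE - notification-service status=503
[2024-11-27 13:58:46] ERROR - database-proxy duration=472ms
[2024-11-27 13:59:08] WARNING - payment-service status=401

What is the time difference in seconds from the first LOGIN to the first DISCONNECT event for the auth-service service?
1210

To find the time between events:

1. Locate the first LOGIN event for auth-service: 2024-11-27 13:02:39
2. Locate the first DISCONNECT event for auth-service: 2024-11-27 13:22:49
3. Calculate the difference: 2024-11-27 13:22:49 - 2024-11-27 13:02:39 = 1210 seconds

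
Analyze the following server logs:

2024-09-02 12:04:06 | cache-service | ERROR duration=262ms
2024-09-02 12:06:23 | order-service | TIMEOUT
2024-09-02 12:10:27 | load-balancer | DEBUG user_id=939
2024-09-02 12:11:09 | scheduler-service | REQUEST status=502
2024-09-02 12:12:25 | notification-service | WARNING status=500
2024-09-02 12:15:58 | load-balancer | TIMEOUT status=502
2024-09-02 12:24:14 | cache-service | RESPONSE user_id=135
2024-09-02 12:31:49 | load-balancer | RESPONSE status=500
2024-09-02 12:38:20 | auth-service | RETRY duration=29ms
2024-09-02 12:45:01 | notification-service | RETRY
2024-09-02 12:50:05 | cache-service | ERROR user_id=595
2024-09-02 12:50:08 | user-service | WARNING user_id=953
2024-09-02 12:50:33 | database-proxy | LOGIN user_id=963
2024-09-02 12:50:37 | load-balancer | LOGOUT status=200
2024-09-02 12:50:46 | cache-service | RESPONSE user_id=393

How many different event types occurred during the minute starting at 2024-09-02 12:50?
5

To count unique event types:

1. Filter events in the minute starting at 2024-09-02 12:50
2. Extract event types from matching entries
3. Count unique types: 5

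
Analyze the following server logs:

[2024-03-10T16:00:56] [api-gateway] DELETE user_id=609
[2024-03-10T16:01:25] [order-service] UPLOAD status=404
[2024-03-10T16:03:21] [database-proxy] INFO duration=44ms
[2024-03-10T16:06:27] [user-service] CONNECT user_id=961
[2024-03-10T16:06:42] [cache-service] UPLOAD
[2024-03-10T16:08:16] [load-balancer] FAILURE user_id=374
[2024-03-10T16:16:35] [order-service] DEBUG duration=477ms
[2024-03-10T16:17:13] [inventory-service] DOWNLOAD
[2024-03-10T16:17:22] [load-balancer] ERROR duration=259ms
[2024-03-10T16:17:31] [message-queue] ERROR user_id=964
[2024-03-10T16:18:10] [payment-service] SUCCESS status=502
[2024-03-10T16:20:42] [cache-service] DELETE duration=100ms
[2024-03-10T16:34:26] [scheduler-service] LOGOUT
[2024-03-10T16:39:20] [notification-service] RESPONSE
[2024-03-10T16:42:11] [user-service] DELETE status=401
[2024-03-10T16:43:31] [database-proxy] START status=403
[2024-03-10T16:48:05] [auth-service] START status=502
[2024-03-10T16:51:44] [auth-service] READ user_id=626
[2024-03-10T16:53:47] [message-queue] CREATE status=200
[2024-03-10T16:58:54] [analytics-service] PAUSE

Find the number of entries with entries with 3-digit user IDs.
5

To find matching entries:

1. Pattern to match: entries with 3-digit user IDs
2. Scan each log entry for the pattern
3. Count matches: 5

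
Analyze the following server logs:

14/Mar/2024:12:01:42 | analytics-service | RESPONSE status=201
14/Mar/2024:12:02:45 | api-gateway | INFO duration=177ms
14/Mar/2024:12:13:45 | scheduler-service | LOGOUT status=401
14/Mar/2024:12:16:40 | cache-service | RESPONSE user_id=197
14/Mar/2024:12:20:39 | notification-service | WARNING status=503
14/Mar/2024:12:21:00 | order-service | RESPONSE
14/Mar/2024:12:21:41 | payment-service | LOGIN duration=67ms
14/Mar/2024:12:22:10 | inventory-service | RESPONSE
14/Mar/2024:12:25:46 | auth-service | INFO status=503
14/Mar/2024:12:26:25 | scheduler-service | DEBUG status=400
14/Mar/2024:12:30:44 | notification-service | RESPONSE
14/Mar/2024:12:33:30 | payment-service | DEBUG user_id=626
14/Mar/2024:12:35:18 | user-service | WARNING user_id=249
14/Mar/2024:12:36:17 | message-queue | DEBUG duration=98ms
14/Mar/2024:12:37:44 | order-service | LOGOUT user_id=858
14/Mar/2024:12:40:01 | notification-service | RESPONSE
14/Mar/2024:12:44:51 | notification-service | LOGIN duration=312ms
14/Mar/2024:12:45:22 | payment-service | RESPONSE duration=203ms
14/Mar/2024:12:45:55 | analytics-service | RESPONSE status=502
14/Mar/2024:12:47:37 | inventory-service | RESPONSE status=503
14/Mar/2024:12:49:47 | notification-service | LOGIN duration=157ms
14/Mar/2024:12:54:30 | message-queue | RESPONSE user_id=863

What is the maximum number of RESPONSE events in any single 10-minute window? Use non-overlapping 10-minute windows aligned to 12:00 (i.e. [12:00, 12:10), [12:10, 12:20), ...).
4

To find the burst window:

1. Divide the log period into non-overlapping 10-minute windows starting at 12:00
2. Count RESPONSE events in each window
3. Find the window with maximum count
4. Maximum events in a window: 4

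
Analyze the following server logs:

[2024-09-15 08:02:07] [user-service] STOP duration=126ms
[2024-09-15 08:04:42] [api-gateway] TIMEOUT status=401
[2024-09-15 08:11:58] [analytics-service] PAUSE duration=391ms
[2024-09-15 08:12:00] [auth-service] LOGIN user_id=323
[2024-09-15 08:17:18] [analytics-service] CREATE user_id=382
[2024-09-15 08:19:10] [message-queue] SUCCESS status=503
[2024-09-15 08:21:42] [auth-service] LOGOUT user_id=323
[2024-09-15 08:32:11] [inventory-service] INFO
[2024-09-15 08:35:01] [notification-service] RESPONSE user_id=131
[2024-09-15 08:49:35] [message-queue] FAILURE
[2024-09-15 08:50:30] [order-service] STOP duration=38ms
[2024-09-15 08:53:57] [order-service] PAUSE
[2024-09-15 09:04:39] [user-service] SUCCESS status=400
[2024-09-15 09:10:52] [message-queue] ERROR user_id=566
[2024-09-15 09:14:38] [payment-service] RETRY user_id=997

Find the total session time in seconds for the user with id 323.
582

To calculate session duration:

1. Find LOGIN event for user_id=323: 2024-09-15 08:12:00
2. Find LOGOUT event for user_id=323: 2024-09-15 08:21:42
3. Session duration: 2024-09-15 08:21:42 - 2024-09-15 08:12:00 = 582 seconds (9 minutes)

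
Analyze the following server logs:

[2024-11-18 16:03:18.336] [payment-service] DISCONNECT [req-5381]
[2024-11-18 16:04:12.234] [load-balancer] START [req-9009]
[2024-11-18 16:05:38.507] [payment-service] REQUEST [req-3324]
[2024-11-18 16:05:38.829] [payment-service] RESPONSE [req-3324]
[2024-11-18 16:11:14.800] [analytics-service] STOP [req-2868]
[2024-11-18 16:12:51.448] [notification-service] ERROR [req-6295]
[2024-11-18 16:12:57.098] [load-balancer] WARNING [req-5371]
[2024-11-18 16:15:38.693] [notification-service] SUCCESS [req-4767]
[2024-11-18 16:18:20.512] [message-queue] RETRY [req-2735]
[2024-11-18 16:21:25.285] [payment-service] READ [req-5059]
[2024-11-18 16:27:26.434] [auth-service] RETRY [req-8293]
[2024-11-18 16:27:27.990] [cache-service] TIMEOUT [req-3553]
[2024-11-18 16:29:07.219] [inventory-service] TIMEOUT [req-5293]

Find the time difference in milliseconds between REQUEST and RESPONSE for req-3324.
322

To calculate latency:

1. Find REQUEST with id req-3324: 2024-11-18 16:05:38.507
2. Find RESPONSE with id req-3324: 2024-11-18 16:05:38.829
3. Latency: 2024-11-18 16:05:38.829 - 2024-11-18 16:05:38.507 = 322ms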